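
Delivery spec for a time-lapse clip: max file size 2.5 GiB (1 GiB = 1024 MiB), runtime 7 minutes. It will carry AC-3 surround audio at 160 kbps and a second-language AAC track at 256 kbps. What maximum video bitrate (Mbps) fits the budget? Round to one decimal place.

50.7 Mbps

Budget: 2.5 GiB = 21474.8 Mb.
7 min = 420 s
Total bitrate budget: 21474.8 Mb / 420 s = 51.131 Mbps.
Audio total: 160 + 256 = 416 kbps = 0.416 Mbps.
Video: 51.131 − 0.416 = 50.715 Mbps.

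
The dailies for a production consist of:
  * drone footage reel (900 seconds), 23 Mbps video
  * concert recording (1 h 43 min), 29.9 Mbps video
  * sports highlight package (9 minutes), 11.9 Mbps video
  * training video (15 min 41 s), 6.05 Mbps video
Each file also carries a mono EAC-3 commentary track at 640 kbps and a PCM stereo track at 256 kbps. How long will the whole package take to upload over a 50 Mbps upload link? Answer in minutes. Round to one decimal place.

Audio total: 640 + 256 = 896 kbps = 0.896 Mbps.
drone footage reel: 23.896 Mbps × 900 s = 21506.4 Mb
concert recording: 30.796 Mbps × 6180 s = 190319.3 Mb
sports highlight package: 12.796 Mbps × 540 s = 6909.8 Mb
training video: 6.946 Mbps × 941 s = 6536.2 Mb
Total: 225271.7 Mb = 28159.0 MB.
At 50 Mbps: 225271.7 / 50 = 4505 s ≈ 75.1 minutes.

75.1 minutes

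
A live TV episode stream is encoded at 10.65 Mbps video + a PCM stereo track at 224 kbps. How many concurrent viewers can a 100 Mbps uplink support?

Audio: 224 kbps = 0.224 Mbps.
Per-viewer media rate: 10.874 Mbps.
100 Mbps = 100.0 Mbps; 100.0 / 10.874 = 9.20 → 9 viewers.

9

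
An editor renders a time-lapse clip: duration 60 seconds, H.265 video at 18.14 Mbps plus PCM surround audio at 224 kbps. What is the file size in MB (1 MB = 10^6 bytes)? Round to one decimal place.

137.7 MB

Audio: 224 kbps = 0.224 Mbps.
Total bitrate: 18.14 + 0.224 = 18.364 Mbps.
Stream data: 18.364 Mbps × 60 s = 1101.8 Mb.
1,102 Mb ÷ 8 = 137.7 MB → 137.7 MB.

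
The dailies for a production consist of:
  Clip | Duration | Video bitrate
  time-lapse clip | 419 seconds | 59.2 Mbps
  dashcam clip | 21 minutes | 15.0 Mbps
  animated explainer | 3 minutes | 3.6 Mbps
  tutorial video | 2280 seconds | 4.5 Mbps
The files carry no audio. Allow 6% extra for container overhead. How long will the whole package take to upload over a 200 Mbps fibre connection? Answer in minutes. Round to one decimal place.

4.8 minutes

time-lapse clip: 59.200 Mbps × 419 s × 1.06 = 26293.1 Mb
dashcam clip: 15.000 Mbps × 1260 s × 1.06 = 20034.0 Mb
animated explainer: 3.600 Mbps × 180 s × 1.06 = 686.9 Mb
tutorial video: 4.500 Mbps × 2280 s × 1.06 = 10875.6 Mb
Total: 57889.6 Mb = 7236.2 MB.
At 200 Mbps: 57889.6 / 200 = 289 s ≈ 4.82 minutes.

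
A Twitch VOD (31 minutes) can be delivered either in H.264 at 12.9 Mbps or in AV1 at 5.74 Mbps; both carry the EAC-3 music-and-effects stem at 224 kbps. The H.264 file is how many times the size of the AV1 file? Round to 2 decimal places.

2.20

31 min = 1860 s
Audio: 224 kbps = 0.224 Mbps.
H.264: 13.124 Mbps × 1860 s = 24410.6 Mb = 3.051 GB.
AV1: 5.964 Mbps × 1860 s = 11093.0 Mb = 1.387 GB.
Ratio: 3.051 / 1.387 = 2.201.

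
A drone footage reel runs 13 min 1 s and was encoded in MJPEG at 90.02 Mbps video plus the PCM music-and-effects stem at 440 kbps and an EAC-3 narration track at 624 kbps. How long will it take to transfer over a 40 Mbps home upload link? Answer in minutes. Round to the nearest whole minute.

13 min 1 s = 781 s
Audio total: 440 + 624 = 1064 kbps = 1.064 Mbps.
Total bitrate: 91.084 Mbps.
File: 91.084 Mbps × 781 s = 71136.6 Mb.
At 40 Mbps: 71136.6 / 40 = 1778.4 s ≈ 29.6 minutes.

30 minutes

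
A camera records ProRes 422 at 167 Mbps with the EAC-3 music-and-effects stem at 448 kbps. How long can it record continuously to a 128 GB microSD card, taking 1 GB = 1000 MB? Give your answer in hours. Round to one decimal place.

Audio: 448 kbps = 0.448 Mbps.
Total bitrate: 167 + 0.448 = 167.448 Mbps.
Capacity: 128 GB = 1,024,000 Mb.
Recording time: 1,024,000 / 167.448 = 6,115 s ≈ 1.70 hours.

1.7 hours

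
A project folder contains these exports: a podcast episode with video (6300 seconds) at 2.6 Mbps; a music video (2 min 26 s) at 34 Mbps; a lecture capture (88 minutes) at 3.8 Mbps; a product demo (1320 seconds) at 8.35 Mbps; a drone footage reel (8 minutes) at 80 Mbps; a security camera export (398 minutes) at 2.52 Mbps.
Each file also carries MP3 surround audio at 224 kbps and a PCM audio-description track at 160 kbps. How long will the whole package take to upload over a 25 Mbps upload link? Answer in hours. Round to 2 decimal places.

Audio total: 224 + 160 = 384 kbps = 0.384 Mbps.
podcast episode with video: 2.984 Mbps × 6300 s = 18799.2 Mb
music video: 34.384 Mbps × 146 s = 5020.1 Mb
lecture capture: 4.184 Mbps × 5280 s = 22091.5 Mb
product demo: 8.734 Mbps × 1320 s = 11528.9 Mb
drone footage reel: 80.384 Mbps × 480 s = 38584.3 Mb
security camera export: 2.904 Mbps × 23880 s = 69347.5 Mb
Total: 165371.5 Mb = 20671.4 MB.
At 25 Mbps: 165371.5 / 25 = 6615 s ≈ 1.84 hours.

1.84 hours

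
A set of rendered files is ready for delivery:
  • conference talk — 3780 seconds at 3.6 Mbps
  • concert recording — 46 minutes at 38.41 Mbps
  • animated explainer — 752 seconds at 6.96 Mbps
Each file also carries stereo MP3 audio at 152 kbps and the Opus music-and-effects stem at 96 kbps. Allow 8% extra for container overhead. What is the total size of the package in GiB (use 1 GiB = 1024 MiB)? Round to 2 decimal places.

15.93 GiB

Audio total: 152 + 96 = 248 kbps = 0.248 Mbps.
conference talk: 3.848 Mbps × 3780 s × 1.08 = 15709.1 Mb
concert recording: 38.658 Mbps × 2760 s × 1.08 = 115231.8 Mb
animated explainer: 7.208 Mbps × 752 s × 1.08 = 5854.0 Mb
Total: 136794.9 Mb = 17099.4 MB.
= 15.93 GiB.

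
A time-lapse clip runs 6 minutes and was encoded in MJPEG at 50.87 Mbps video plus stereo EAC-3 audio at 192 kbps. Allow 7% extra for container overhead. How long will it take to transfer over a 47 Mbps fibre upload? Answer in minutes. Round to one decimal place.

7.0 minutes

6 min = 360 s
Audio: 192 kbps = 0.192 Mbps.
Total bitrate: 51.062 Mbps.
File: 51.062 Mbps × 360 s = 18382.3 Mb.
With 7% container overhead: ×1.07. → 19669.1 Mb.
At 47 Mbps: 19669.1 / 47 = 418.5 s ≈ 6.97 minutes.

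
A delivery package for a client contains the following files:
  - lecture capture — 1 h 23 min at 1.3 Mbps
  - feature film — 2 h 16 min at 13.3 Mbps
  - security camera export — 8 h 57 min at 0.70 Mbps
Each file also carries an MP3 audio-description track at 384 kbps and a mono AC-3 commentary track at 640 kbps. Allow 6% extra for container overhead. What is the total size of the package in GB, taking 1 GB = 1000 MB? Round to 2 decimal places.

24.38 GB

Audio total: 384 + 640 = 1024 kbps = 1.024 Mbps.
lecture capture: 2.324 Mbps × 4980 s × 1.06 = 12267.9 Mb
feature film: 14.324 Mbps × 8160 s × 1.06 = 123896.9 Mb
security camera export: 1.724 Mbps × 32220 s × 1.06 = 58880.1 Mb
Total: 195044.9 Mb = 24380.6 MB.
= 24.38 GB.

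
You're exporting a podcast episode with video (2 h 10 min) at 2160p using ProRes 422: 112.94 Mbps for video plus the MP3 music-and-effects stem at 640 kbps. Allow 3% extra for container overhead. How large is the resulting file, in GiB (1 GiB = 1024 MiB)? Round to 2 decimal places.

106.23 GiB

2 h 10 min = 130 min = 7800 s
Audio: 640 kbps = 0.640 Mbps.
Total bitrate: 112.94 + 0.640 = 113.580 Mbps.
Stream data: 113.580 Mbps × 7800 s = 885924.0 Mb.
With 3% container overhead: ×1.03.
912,502 Mb = 114,062,715,000 bytes ÷ 1,073,741,824 = 106.2 GiB.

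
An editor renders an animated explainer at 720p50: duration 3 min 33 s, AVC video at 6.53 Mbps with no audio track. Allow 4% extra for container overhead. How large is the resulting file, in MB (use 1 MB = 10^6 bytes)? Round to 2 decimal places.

3 min 33 s = 213 s
Total bitrate: 6.53 Mbps.
Stream data: 6.530 Mbps × 213 s = 1390.9 Mb.
With 4% container overhead: ×1.04.
1,447 Mb ÷ 8 = 180.8 MB → 180.8 MB.

180.82 MB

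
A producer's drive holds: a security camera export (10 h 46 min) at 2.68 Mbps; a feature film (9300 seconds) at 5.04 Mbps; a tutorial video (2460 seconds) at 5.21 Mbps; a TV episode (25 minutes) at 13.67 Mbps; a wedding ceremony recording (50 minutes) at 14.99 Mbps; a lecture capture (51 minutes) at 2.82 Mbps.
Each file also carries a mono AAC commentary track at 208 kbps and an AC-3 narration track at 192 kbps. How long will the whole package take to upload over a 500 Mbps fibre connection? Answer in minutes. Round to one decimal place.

Audio total: 208 + 192 = 400 kbps = 0.400 Mbps.
security camera export: 3.080 Mbps × 38760 s = 119380.8 Mb
feature film: 5.440 Mbps × 9300 s = 50592.0 Mb
tutorial video: 5.610 Mbps × 2460 s = 13800.6 Mb
TV episode: 14.070 Mbps × 1500 s = 21105.0 Mb
wedding ceremony recording: 15.390 Mbps × 3000 s = 46170.0 Mb
lecture capture: 3.220 Mbps × 3060 s = 9853.2 Mb
Total: 260901.6 Mb = 32612.7 MB.
At 500 Mbps: 260901.6 / 500 = 522 s ≈ 8.7 minutes.

8.7 minutes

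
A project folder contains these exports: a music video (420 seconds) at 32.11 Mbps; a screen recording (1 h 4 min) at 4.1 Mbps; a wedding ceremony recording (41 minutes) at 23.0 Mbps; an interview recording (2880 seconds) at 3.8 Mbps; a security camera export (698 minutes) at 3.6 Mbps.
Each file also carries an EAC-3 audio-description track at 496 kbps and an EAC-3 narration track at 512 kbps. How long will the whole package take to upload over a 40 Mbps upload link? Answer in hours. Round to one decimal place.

2.1 hours

Audio total: 496 + 512 = 1008 kbps = 1.008 Mbps.
music video: 33.118 Mbps × 420 s = 13909.6 Mb
screen recording: 5.108 Mbps × 3840 s = 19614.7 Mb
wedding ceremony recording: 24.008 Mbps × 2460 s = 59059.7 Mb
interview recording: 4.808 Mbps × 2880 s = 13847.0 Mb
security camera export: 4.608 Mbps × 41880 s = 192983.0 Mb
Total: 299414.0 Mb = 37426.8 MB.
At 40 Mbps: 299414.0 / 40 = 7485 s ≈ 2.08 hours.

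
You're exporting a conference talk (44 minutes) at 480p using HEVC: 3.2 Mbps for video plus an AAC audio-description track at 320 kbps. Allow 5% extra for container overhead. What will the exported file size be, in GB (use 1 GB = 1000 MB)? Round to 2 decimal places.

44 min = 2640 s
Audio: 320 kbps = 0.320 Mbps.
Total bitrate: 3.2 + 0.320 = 3.520 Mbps.
Stream data: 3.520 Mbps × 2640 s = 9292.8 Mb.
With 5% container overhead: ×1.05.
9,757 Mb ÷ 8 = 1,220 MB → 1.220 GB.

1.22 GB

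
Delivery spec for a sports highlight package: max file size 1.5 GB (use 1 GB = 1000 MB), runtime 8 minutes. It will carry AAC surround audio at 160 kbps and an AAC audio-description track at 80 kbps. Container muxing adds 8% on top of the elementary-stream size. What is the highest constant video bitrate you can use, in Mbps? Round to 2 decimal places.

Budget: 1.5 GB = 12000.0 Mb.
Stream payload after overhead: 12000.0 / 1.08 = 11111.1 Mb.
8 min = 480 s
Total bitrate budget: 11111.1 Mb / 480 s = 23.148 Mbps.
Audio total: 160 + 80 = 240 kbps = 0.240 Mbps.
Video: 23.148 − 0.240 = 22.908 Mbps.

22.91 Mbps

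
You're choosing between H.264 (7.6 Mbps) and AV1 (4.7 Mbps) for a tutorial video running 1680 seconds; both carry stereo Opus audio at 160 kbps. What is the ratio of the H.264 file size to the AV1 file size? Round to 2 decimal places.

1.60

Audio: 160 kbps = 0.160 Mbps.
H.264: 7.760 Mbps × 1680 s = 13036.8 Mb = 1.630 GB.
AV1: 4.860 Mbps × 1680 s = 8164.8 Mb = 1.021 GB.
Ratio: 1.630 / 1.021 = 1.597.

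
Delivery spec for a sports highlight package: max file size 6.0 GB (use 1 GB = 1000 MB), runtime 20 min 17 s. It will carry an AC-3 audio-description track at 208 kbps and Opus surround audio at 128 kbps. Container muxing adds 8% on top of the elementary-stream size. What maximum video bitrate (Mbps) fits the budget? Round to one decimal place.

Budget: 6.0 GB = 48000.0 Mb.
Stream payload after overhead: 48000.0 / 1.08 = 44444.4 Mb.
20 min 17 s = 1217 s
Total bitrate budget: 44444.4 Mb / 1217 s = 36.520 Mbps.
Audio total: 208 + 128 = 336 kbps = 0.336 Mbps.
Video: 36.520 − 0.336 = 36.184 Mbps.

36.2 Mbps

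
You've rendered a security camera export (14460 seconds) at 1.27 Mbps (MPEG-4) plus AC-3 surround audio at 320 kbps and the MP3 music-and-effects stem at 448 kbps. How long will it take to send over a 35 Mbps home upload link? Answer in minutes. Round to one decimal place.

Audio total: 320 + 448 = 768 kbps = 0.768 Mbps.
Total bitrate: 2.038 Mbps.
File: 2.038 Mbps × 14460 s = 29469.5 Mb.
At 35 Mbps: 29469.5 / 35 = 842.0 s ≈ 14 minutes.

14.0 minutes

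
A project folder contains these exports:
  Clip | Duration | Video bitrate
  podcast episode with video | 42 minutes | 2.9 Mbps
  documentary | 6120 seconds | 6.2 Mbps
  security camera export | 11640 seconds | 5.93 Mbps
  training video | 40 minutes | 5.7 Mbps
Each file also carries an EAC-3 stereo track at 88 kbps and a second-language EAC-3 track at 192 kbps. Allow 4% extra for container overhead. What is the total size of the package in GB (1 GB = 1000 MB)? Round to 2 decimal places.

Audio total: 88 + 192 = 280 kbps = 0.280 Mbps.
podcast episode with video: 3.180 Mbps × 2520 s × 1.04 = 8334.1 Mb
documentary: 6.480 Mbps × 6120 s × 1.04 = 41243.9 Mb
security camera export: 6.210 Mbps × 11640 s × 1.04 = 75175.8 Mb
training video: 5.980 Mbps × 2400 s × 1.04 = 14926.1 Mb
Total: 139679.9 Mb = 17460.0 MB.
= 17.46 GB.

17.46 GB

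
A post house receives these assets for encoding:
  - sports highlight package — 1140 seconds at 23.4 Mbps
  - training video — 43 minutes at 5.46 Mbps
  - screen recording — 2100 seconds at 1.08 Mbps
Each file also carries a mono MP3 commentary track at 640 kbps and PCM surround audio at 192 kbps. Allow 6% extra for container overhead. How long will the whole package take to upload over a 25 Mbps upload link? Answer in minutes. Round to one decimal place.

33.8 minutes

Audio total: 640 + 192 = 832 kbps = 0.832 Mbps.
sports highlight package: 24.232 Mbps × 1140 s × 1.06 = 29281.9 Mb
training video: 6.292 Mbps × 2580 s × 1.06 = 17207.4 Mb
screen recording: 1.912 Mbps × 2100 s × 1.06 = 4256.1 Mb
Total: 50745.4 Mb = 6343.2 MB.
At 25 Mbps: 50745.4 / 25 = 2030 s ≈ 33.8 minutes.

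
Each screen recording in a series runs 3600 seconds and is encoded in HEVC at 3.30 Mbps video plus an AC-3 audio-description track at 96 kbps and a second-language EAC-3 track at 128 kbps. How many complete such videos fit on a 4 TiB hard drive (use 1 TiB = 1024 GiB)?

Audio total: 96 + 128 = 224 kbps = 0.224 Mbps.
Total bitrate: 3.524 Mbps.
Per item: 3.524 Mbps × 3600 s = 12,686 Mb = 1,586 MB.
Capacity: 4 TiB = 35,184,372 Mb; 2773.39 items → 2773 complete.

2773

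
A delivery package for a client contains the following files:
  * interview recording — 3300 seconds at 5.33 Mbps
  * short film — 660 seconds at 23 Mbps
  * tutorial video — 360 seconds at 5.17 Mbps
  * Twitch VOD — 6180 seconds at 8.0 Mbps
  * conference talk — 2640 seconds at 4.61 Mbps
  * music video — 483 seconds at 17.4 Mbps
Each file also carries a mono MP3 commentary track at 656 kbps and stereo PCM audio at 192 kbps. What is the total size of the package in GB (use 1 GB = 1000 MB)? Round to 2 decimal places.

14.52 GB

Audio total: 656 + 192 = 848 kbps = 0.848 Mbps.
interview recording: 6.178 Mbps × 3300 s = 20387.4 Mb
short film: 23.848 Mbps × 660 s = 15739.7 Mb
tutorial video: 6.018 Mbps × 360 s = 2166.5 Mb
Twitch VOD: 8.848 Mbps × 6180 s = 54680.6 Mb
conference talk: 5.458 Mbps × 2640 s = 14409.1 Mb
music video: 18.248 Mbps × 483 s = 8813.8 Mb
Total: 116197.1 Mb = 14524.6 MB.
= 14.52 GB.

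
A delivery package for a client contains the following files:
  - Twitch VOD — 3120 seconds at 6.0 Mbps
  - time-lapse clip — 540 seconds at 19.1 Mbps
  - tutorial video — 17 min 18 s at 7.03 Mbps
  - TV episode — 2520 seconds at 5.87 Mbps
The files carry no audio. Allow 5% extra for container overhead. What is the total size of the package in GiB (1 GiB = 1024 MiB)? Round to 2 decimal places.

6.25 GiB

Twitch VOD: 6.000 Mbps × 3120 s × 1.05 = 19656.0 Mb
time-lapse clip: 19.100 Mbps × 540 s × 1.05 = 10829.7 Mb
tutorial video: 7.030 Mbps × 1038 s × 1.05 = 7662.0 Mb
TV episode: 5.870 Mbps × 2520 s × 1.05 = 15532.0 Mb
Total: 53679.7 Mb = 6710.0 MB.
= 6.249 GiB.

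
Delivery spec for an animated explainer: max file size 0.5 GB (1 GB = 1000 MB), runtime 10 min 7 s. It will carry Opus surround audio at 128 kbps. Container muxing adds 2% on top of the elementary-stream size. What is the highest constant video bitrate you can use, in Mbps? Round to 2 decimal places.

6.33 Mbps

Budget: 0.5 GB = 4000.0 Mb.
Stream payload after overhead: 4000.0 / 1.02 = 3921.6 Mb.
10 min 7 s = 607 s
Total bitrate budget: 3921.6 Mb / 607 s = 6.461 Mbps.
Audio: 128 kbps = 0.128 Mbps.
Video: 6.461 − 0.128 = 6.333 Mbps.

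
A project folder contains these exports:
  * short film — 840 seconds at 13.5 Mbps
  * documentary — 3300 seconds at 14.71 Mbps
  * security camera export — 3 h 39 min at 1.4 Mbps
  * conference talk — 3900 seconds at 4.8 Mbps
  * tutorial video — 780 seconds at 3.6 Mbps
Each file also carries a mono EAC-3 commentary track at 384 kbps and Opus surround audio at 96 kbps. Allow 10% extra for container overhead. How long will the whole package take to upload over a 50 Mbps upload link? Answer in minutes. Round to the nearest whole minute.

Audio total: 384 + 96 = 480 kbps = 0.480 Mbps.
short film: 13.980 Mbps × 840 s × 1.10 = 12917.5 Mb
documentary: 15.190 Mbps × 3300 s × 1.10 = 55139.7 Mb
security camera export: 1.880 Mbps × 13140 s × 1.10 = 27173.5 Mb
conference talk: 5.280 Mbps × 3900 s × 1.10 = 22651.2 Mb
tutorial video: 4.080 Mbps × 780 s × 1.10 = 3500.6 Mb
Total: 121382.6 Mb = 15172.8 MB.
At 50 Mbps: 121382.6 / 50 = 2428 s ≈ 40.5 minutes.

40 minutes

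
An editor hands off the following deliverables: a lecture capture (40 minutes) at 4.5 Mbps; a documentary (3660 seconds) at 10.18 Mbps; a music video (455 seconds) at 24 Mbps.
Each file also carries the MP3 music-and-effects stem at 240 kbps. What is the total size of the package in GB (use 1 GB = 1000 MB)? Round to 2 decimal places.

Audio: 240 kbps = 0.240 Mbps.
lecture capture: 4.740 Mbps × 2400 s = 11376.0 Mb
documentary: 10.420 Mbps × 3660 s = 38137.2 Mb
music video: 24.240 Mbps × 455 s = 11029.2 Mb
Total: 60542.4 Mb = 7567.8 MB.
= 7.568 GB.

7.57 GB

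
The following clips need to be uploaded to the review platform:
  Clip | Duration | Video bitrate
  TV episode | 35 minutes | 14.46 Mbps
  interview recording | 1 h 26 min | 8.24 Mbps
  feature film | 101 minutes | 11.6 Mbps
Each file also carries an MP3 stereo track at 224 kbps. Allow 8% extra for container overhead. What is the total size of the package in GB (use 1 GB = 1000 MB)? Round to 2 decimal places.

19.73 GB

Audio: 224 kbps = 0.224 Mbps.
TV episode: 14.684 Mbps × 2100 s × 1.08 = 33303.3 Mb
interview recording: 8.464 Mbps × 5160 s × 1.08 = 47168.2 Mb
feature film: 11.824 Mbps × 6060 s × 1.08 = 77385.7 Mb
Total: 157857.2 Mb = 19732.2 MB.
= 19.73 GB.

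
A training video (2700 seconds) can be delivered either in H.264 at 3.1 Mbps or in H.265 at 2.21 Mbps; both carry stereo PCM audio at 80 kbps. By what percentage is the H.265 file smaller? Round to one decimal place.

Audio: 80 kbps = 0.080 Mbps.
H.264: 3.180 Mbps × 2700 s = 8586.0 Mb = 1.073 GB.
H.265: 2.290 Mbps × 2700 s = 6183.0 Mb = 0.773 GB.
Reduction: (1 − 0.773/1.073) × 100 = 27.99%.

28.0%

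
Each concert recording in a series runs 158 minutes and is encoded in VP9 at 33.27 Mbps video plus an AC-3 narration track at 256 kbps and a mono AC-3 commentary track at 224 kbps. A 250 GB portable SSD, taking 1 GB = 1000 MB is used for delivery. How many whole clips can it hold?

6

158 min = 9480 s
Audio total: 256 + 224 = 480 kbps = 0.480 Mbps.
Total bitrate: 33.750 Mbps.
Per item: 33.750 Mbps × 9480 s = 319,950 Mb = 39,994 MB.
Capacity: 250 GB = 2,000,000 Mb; 6.25 items → 6 complete.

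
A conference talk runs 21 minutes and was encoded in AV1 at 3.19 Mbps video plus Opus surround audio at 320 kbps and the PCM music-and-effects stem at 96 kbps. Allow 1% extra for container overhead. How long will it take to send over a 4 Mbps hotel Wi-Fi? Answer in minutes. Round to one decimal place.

21 min = 1260 s
Audio total: 320 + 96 = 416 kbps = 0.416 Mbps.
Total bitrate: 3.606 Mbps.
File: 3.606 Mbps × 1260 s = 4543.6 Mb.
With 1% container overhead: ×1.01. → 4589.0 Mb.
At 4 Mbps: 4589.0 / 4 = 1147.2 s ≈ 19.1 minutes.

19.1 minutes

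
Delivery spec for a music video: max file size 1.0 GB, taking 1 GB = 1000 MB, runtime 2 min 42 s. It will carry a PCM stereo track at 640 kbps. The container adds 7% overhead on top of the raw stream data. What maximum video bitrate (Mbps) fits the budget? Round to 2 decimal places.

Budget: 1.0 GB = 8000.0 Mb.
Stream payload after overhead: 8000.0 / 1.07 = 7476.6 Mb.
2 min 42 s = 162 s
Total bitrate budget: 7476.6 Mb / 162 s = 46.152 Mbps.
Audio: 640 kbps = 0.640 Mbps.
Video: 46.152 − 0.640 = 45.512 Mbps.

45.51 Mbps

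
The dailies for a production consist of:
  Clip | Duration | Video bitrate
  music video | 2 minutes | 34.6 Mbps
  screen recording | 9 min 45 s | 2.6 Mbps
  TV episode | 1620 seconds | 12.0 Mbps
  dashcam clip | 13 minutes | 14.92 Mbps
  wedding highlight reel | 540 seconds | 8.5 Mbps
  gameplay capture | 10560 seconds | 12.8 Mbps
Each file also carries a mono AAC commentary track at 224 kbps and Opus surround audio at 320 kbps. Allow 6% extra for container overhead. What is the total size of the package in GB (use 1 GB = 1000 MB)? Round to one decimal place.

24.4 GB

Audio total: 224 + 320 = 544 kbps = 0.544 Mbps.
music video: 35.144 Mbps × 120 s × 1.06 = 4470.3 Mb
screen recording: 3.144 Mbps × 585 s × 1.06 = 1949.6 Mb
TV episode: 12.544 Mbps × 1620 s × 1.06 = 21540.6 Mb
dashcam clip: 15.464 Mbps × 780 s × 1.06 = 12785.6 Mb
wedding highlight reel: 9.044 Mbps × 540 s × 1.06 = 5176.8 Mb
gameplay capture: 13.344 Mbps × 10560 s × 1.06 = 149367.4 Mb
Total: 195290.3 Mb = 24411.3 MB.
= 24.41 GB.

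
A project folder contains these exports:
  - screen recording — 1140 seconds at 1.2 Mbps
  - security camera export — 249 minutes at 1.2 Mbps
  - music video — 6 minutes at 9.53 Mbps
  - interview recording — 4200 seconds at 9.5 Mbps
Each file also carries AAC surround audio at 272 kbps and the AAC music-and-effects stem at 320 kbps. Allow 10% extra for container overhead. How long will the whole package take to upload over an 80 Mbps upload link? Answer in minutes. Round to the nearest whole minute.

Audio total: 272 + 320 = 592 kbps = 0.592 Mbps.
screen recording: 1.792 Mbps × 1140 s × 1.10 = 2247.2 Mb
security camera export: 1.792 Mbps × 14940 s × 1.10 = 29449.7 Mb
music video: 10.122 Mbps × 360 s × 1.10 = 4008.3 Mb
interview recording: 10.092 Mbps × 4200 s × 1.10 = 46625.0 Mb
Total: 82330.2 Mb = 10291.3 MB.
At 80 Mbps: 82330.2 / 80 = 1029 s ≈ 17.2 minutes.

17 minutes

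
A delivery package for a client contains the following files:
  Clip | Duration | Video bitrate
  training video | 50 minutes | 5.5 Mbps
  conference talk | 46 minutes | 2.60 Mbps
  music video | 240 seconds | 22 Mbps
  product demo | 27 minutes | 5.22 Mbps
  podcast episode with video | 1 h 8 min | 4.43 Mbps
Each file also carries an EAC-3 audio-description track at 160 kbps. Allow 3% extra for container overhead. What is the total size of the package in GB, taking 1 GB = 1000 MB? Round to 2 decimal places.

7.38 GB

Audio: 160 kbps = 0.160 Mbps.
training video: 5.660 Mbps × 3000 s × 1.03 = 17489.4 Mb
conference talk: 2.760 Mbps × 2760 s × 1.03 = 7846.1 Mb
music video: 22.160 Mbps × 240 s × 1.03 = 5478.0 Mb
product demo: 5.380 Mbps × 1620 s × 1.03 = 8977.1 Mb
podcast episode with video: 4.590 Mbps × 4080 s × 1.03 = 19289.0 Mb
Total: 59079.6 Mb = 7384.9 MB.
= 7.385 GB.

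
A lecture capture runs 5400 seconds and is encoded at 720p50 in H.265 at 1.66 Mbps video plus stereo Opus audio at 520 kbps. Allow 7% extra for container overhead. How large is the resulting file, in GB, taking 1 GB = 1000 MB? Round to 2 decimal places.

Audio: 520 kbps = 0.520 Mbps.
Total bitrate: 1.66 + 0.520 = 2.180 Mbps.
Stream data: 2.180 Mbps × 5400 s = 11772.0 Mb.
With 7% container overhead: ×1.07.
12,596 Mb ÷ 8 = 1,575 MB → 1.575 GB.

1.57 GB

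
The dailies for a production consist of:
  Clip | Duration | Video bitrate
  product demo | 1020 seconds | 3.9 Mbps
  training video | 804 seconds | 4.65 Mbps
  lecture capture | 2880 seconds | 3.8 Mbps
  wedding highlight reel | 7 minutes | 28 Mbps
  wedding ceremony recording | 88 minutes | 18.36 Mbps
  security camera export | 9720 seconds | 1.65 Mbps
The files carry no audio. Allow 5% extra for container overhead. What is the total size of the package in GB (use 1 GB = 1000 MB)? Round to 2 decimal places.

18.82 GB

product demo: 3.900 Mbps × 1020 s × 1.05 = 4176.9 Mb
training video: 4.650 Mbps × 804 s × 1.05 = 3925.5 Mb
lecture capture: 3.800 Mbps × 2880 s × 1.05 = 11491.2 Mb
wedding highlight reel: 28.000 Mbps × 420 s × 1.05 = 12348.0 Mb
wedding ceremony recording: 18.360 Mbps × 5280 s × 1.05 = 101787.8 Mb
security camera export: 1.650 Mbps × 9720 s × 1.05 = 16839.9 Mb
Total: 150569.4 Mb = 18821.2 MB.
= 18.82 GB.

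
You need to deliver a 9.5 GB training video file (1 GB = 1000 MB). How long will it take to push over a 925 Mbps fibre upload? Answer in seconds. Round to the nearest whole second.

File: 9.5 GB = 76000.0 Mb.
At 925 Mbps: 76000.0 / 925 = 82.2 s ≈ 82.2 seconds.

82 seconds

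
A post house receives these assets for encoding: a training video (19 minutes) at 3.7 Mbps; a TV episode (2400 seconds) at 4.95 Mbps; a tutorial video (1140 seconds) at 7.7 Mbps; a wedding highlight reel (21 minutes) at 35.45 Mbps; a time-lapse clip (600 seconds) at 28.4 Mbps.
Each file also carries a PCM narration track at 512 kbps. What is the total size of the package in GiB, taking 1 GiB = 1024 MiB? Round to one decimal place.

Audio: 512 kbps = 0.512 Mbps.
training video: 4.212 Mbps × 1140 s = 4801.7 Mb
TV episode: 5.462 Mbps × 2400 s = 13108.8 Mb
tutorial video: 8.212 Mbps × 1140 s = 9361.7 Mb
wedding highlight reel: 35.962 Mbps × 1260 s = 45312.1 Mb
time-lapse clip: 28.912 Mbps × 600 s = 17347.2 Mb
Total: 89931.5 Mb = 11241.4 MB.
= 10.47 GiB.

10.5 GiB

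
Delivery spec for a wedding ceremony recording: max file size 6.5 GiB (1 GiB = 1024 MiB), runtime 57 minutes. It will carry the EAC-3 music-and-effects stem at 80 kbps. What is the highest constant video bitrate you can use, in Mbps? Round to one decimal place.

16.2 Mbps

Budget: 6.5 GiB = 55834.6 Mb.
57 min = 3420 s
Total bitrate budget: 55834.6 Mb / 3420 s = 16.326 Mbps.
Audio: 80 kbps = 0.080 Mbps.
Video: 16.326 − 0.080 = 16.246 Mbps.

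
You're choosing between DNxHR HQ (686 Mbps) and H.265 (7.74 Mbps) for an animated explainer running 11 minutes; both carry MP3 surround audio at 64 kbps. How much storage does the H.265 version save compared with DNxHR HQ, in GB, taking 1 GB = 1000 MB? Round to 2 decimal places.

55.96 GB

11 min = 660 s
Audio: 64 kbps = 0.064 Mbps.
DNxHR HQ: 686.064 Mbps × 660 s = 452802.2 Mb = 56.600 GB.
H.265: 7.804 Mbps × 660 s = 5150.6 Mb = 0.644 GB.
Saving: 56.600 − 0.644 = 55.956 GB.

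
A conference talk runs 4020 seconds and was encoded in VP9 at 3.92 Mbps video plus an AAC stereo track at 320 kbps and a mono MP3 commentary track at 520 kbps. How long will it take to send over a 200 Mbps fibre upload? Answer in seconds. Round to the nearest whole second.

Audio total: 320 + 520 = 840 kbps = 0.840 Mbps.
Total bitrate: 4.760 Mbps.
File: 4.760 Mbps × 4020 s = 19135.2 Mb.
At 200 Mbps: 19135.2 / 200 = 95.7 s ≈ 95.7 seconds.

96 seconds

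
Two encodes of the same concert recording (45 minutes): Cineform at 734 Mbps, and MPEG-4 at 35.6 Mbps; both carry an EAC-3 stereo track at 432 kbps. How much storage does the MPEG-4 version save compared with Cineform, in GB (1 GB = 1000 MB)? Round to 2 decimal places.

235.71 GB

45 min = 2700 s
Audio: 432 kbps = 0.432 Mbps.
Cineform: 734.432 Mbps × 2700 s = 1982966.4 Mb = 247.871 GB.
MPEG-4: 36.032 Mbps × 2700 s = 97286.4 Mb = 12.161 GB.
Saving: 247.871 − 12.161 = 235.710 GB.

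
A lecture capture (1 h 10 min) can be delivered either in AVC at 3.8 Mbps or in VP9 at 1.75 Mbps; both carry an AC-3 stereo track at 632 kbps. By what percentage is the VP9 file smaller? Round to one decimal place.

1 h 10 min = 70 min = 4200 s
Audio: 632 kbps = 0.632 Mbps.
AVC: 4.432 Mbps × 4200 s = 18614.4 Mb = 2.327 GB.
VP9: 2.382 Mbps × 4200 s = 10004.4 Mb = 1.251 GB.
Reduction: (1 − 1.251/2.327) × 100 = 46.25%.

46.3%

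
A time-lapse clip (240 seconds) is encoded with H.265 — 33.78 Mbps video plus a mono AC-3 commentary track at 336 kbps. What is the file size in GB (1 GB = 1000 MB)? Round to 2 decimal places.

1.02 GB

Audio: 336 kbps = 0.336 Mbps.
Total bitrate: 33.78 + 0.336 = 34.116 Mbps.
Stream data: 34.116 Mbps × 240 s = 8187.8 Mb.
8,188 Mb ÷ 8 = 1,023 MB → 1.023 GB.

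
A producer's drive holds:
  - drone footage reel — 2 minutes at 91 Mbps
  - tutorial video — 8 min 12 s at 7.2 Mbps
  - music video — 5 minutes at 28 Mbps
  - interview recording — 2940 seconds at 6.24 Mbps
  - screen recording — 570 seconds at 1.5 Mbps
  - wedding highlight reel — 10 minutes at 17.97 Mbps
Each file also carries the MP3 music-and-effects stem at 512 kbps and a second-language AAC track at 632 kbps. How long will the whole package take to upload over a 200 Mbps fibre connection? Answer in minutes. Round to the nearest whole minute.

5 minutes

Audio total: 512 + 632 = 1144 kbps = 1.144 Mbps.
drone footage reel: 92.144 Mbps × 120 s = 11057.3 Mb
tutorial video: 8.344 Mbps × 492 s = 4105.2 Mb
music video: 29.144 Mbps × 300 s = 8743.2 Mb
interview recording: 7.384 Mbps × 2940 s = 21709.0 Mb
screen recording: 2.644 Mbps × 570 s = 1507.1 Mb
wedding highlight reel: 19.114 Mbps × 600 s = 11468.4 Mb
Total: 58590.2 Mb = 7323.8 MB.
At 200 Mbps: 58590.2 / 200 = 293 s ≈ 4.88 minutes.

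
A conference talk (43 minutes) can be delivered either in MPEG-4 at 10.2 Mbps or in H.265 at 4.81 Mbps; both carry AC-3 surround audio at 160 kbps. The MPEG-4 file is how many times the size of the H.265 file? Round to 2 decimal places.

43 min = 2580 s
Audio: 160 kbps = 0.160 Mbps.
MPEG-4: 10.360 Mbps × 2580 s = 26728.8 Mb = 3.341 GB.
H.265: 4.970 Mbps × 2580 s = 12822.6 Mb = 1.603 GB.
Ratio: 3.341 / 1.603 = 2.085.

2.08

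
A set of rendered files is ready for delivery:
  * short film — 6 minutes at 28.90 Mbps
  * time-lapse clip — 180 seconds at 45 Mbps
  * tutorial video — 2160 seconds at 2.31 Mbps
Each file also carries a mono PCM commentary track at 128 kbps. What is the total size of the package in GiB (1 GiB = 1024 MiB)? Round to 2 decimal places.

2.78 GiB

Audio: 128 kbps = 0.128 Mbps.
short film: 29.028 Mbps × 360 s = 10450.1 Mb
time-lapse clip: 45.128 Mbps × 180 s = 8123.0 Mb
tutorial video: 2.438 Mbps × 2160 s = 5266.1 Mb
Total: 23839.2 Mb = 2979.9 MB.
= 2.775 GiB.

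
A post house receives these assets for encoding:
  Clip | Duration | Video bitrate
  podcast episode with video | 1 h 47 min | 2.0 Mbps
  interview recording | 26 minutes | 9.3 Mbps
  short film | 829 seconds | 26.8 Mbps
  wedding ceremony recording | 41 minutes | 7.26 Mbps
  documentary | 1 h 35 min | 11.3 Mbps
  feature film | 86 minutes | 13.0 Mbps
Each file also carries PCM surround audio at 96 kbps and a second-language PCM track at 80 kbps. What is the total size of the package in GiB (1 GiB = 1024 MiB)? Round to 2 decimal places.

23.61 GiB

Audio total: 96 + 80 = 176 kbps = 0.176 Mbps.
podcast episode with video: 2.176 Mbps × 6420 s = 13969.9 Mb
interview recording: 9.476 Mbps × 1560 s = 14782.6 Mb
short film: 26.976 Mbps × 829 s = 22363.1 Mb
wedding ceremony recording: 7.436 Mbps × 2460 s = 18292.6 Mb
documentary: 11.476 Mbps × 5700 s = 65413.2 Mb
feature film: 13.176 Mbps × 5160 s = 67988.2 Mb
Total: 202809.5 Mb = 25351.2 MB.
= 23.61 GiB.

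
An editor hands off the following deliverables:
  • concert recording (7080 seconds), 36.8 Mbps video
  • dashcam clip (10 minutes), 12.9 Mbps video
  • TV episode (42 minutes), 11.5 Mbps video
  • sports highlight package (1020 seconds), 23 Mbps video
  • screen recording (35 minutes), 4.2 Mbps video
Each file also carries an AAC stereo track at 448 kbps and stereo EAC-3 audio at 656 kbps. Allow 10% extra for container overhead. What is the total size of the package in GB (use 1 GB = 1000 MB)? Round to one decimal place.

47.3 GB

Audio total: 448 + 656 = 1104 kbps = 1.104 Mbps.
concert recording: 37.904 Mbps × 7080 s × 1.10 = 295196.4 Mb
dashcam clip: 14.004 Mbps × 600 s × 1.10 = 9242.6 Mb
TV episode: 12.604 Mbps × 2520 s × 1.10 = 34938.3 Mb
sports highlight package: 24.104 Mbps × 1020 s × 1.10 = 27044.7 Mb
screen recording: 5.304 Mbps × 2100 s × 1.10 = 12252.2 Mb
Total: 378674.2 Mb = 47334.3 MB.
= 47.33 GB.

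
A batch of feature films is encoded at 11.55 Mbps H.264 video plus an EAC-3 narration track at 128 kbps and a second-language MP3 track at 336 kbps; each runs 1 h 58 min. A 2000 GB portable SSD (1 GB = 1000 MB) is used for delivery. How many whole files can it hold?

1 h 58 min = 118 min = 7080 s
Audio total: 128 + 336 = 464 kbps = 0.464 Mbps.
Total bitrate: 12.014 Mbps.
Per item: 12.014 Mbps × 7080 s = 85,059 Mb = 10,632 MB.
Capacity: 2000 GB = 16,000,000 Mb; 188.10 items → 188 complete.

188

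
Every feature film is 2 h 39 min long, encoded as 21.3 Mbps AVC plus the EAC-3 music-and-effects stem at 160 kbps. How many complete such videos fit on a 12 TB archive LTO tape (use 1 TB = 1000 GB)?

2 h 39 min = 159 min = 9540 s
Audio: 160 kbps = 0.160 Mbps.
Total bitrate: 21.460 Mbps.
Per item: 21.460 Mbps × 9540 s = 204,728 Mb = 25,591 MB.
Capacity: 12 TB = 96,000,000 Mb; 468.91 items → 468 complete.

468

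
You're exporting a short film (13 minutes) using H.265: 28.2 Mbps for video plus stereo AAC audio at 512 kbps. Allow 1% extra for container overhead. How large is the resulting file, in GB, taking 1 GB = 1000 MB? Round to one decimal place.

13 min = 780 s
Audio: 512 kbps = 0.512 Mbps.
Total bitrate: 28.2 + 0.512 = 28.712 Mbps.
Stream data: 28.712 Mbps × 780 s = 22395.4 Mb.
With 1% container overhead: ×1.01.
22,619 Mb ÷ 8 = 2,827 MB → 2.827 GB.

2.8 GB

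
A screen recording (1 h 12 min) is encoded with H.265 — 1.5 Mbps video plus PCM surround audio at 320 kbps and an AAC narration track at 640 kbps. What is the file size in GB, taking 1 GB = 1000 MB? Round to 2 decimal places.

1.33 GB

1 h 12 min = 72 min = 4320 s
Audio total: 320 + 640 = 960 kbps = 0.960 Mbps.
Total bitrate: 1.5 + 0.960 = 2.460 Mbps.
Stream data: 2.460 Mbps × 4320 s = 10627.2 Mb.
10,627 Mb ÷ 8 = 1,328 MB → 1.328 GB.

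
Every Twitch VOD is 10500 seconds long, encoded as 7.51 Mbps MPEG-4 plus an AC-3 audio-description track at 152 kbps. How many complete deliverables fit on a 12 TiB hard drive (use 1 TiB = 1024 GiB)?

Audio: 152 kbps = 0.152 Mbps.
Total bitrate: 7.662 Mbps.
Per item: 7.662 Mbps × 10500 s = 80,451 Mb = 10,056 MB.
Capacity: 12 TiB = 105,553,116 Mb; 1312.02 items → 1312 complete.

1312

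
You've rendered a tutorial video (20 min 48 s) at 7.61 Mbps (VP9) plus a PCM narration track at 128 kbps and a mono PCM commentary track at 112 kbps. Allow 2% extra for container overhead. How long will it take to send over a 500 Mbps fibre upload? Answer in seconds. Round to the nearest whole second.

20 seconds

20 min 48 s = 1248 s
Audio total: 128 + 112 = 240 kbps = 0.240 Mbps.
Total bitrate: 7.850 Mbps.
File: 7.850 Mbps × 1248 s = 9796.8 Mb.
With 2% container overhead: ×1.02. → 9992.7 Mb.
At 500 Mbps: 9992.7 / 500 = 20.0 s ≈ 20 seconds.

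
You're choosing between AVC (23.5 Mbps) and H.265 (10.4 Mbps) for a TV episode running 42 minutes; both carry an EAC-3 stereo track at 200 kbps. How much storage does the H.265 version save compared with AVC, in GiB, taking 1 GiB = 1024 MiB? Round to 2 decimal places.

3.84 GiB

42 min = 2520 s
Audio: 200 kbps = 0.200 Mbps.
AVC: 23.700 Mbps × 2520 s = 59724.0 Mb = 6.953 GiB.
H.265: 10.600 Mbps × 2520 s = 26712.0 Mb = 3.110 GiB.
Saving: 6.953 − 3.110 = 3.843 GiB.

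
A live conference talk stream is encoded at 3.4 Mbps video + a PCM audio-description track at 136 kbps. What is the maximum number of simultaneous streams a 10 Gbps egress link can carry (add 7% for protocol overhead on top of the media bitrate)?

2643

Audio: 136 kbps = 0.136 Mbps.
Per-viewer media rate: 3.536 Mbps.
On the wire with 7% overhead: 3.784 Mbps.
10 Gbps = 10,000 Mbps; 10,000 / 3.784 = 2643.04 → 2643 viewers.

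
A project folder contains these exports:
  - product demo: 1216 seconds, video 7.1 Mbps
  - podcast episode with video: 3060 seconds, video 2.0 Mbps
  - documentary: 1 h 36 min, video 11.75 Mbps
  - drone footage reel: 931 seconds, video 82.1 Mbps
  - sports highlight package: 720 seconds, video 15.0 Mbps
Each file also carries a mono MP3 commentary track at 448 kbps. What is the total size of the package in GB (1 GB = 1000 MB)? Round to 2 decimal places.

Audio: 448 kbps = 0.448 Mbps.
product demo: 7.548 Mbps × 1216 s = 9178.4 Mb
podcast episode with video: 2.448 Mbps × 3060 s = 7490.9 Mb
documentary: 12.198 Mbps × 5760 s = 70260.5 Mb
drone footage reel: 82.548 Mbps × 931 s = 76852.2 Mb
sports highlight package: 15.448 Mbps × 720 s = 11122.6 Mb
Total: 174904.5 Mb = 21863.1 MB.
= 21.86 GB.

21.86 GB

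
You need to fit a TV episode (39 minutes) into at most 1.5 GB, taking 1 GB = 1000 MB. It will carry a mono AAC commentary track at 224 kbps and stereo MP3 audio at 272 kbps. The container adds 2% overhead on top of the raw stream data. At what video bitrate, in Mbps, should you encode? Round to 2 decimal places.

Budget: 1.5 GB = 12000.0 Mb.
Stream payload after overhead: 12000.0 / 1.02 = 11764.7 Mb.
39 min = 2340 s
Total bitrate budget: 11764.7 Mb / 2340 s = 5.028 Mbps.
Audio total: 224 + 272 = 496 kbps = 0.496 Mbps.
Video: 5.028 − 0.496 = 4.532 Mbps.

4.53 Mbps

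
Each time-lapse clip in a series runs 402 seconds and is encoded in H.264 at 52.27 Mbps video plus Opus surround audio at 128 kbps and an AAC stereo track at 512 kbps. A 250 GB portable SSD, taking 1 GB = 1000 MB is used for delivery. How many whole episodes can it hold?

Audio total: 128 + 512 = 640 kbps = 0.640 Mbps.
Total bitrate: 52.910 Mbps.
Per item: 52.910 Mbps × 402 s = 21,270 Mb = 2,659 MB.
Capacity: 250 GB = 2,000,000 Mb; 94.03 items → 94 complete.

94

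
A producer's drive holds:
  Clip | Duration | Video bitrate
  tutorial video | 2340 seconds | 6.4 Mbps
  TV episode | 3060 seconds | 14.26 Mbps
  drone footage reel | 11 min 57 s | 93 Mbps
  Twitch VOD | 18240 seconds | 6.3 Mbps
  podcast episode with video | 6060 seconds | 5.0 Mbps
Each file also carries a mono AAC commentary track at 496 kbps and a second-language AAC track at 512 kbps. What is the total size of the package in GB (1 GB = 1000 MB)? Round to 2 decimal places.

37.65 GB

Audio total: 496 + 512 = 1008 kbps = 1.008 Mbps.
tutorial video: 7.408 Mbps × 2340 s = 17334.7 Mb
TV episode: 15.268 Mbps × 3060 s = 46720.1 Mb
drone footage reel: 94.008 Mbps × 717 s = 67403.7 Mb
Twitch VOD: 7.308 Mbps × 18240 s = 133297.9 Mb
podcast episode with video: 6.008 Mbps × 6060 s = 36408.5 Mb
Total: 301164.9 Mb = 37645.6 MB.
= 37.65 GB.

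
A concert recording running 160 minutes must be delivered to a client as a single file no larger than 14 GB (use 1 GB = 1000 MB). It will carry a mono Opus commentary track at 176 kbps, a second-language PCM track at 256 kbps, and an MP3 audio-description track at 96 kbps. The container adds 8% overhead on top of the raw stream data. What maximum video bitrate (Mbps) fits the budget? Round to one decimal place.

10.3 Mbps

Budget: 14 GB = 112000.0 Mb.
Stream payload after overhead: 112000.0 / 1.08 = 103703.7 Mb.
160 min = 9600 s
Total bitrate budget: 103703.7 Mb / 9600 s = 10.802 Mbps.
Audio total: 176 + 256 + 96 = 528 kbps = 0.528 Mbps.
Video: 10.802 − 0.528 = 10.274 Mbps.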